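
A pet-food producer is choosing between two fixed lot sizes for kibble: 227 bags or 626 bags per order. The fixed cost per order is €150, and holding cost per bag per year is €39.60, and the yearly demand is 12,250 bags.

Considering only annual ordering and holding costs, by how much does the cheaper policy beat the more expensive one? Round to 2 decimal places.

Annual cost at Q: ordering D·S/Q plus holding Q·H/2.
TC(227) = (12,250/227)×150 + (227/2)×39.6 = €12,589.31
TC(626) = (12,250/626)×150 + (626/2)×39.6 = €15,330.10
Lots of 227 are cheaper by €2,740.79.

€2,740.79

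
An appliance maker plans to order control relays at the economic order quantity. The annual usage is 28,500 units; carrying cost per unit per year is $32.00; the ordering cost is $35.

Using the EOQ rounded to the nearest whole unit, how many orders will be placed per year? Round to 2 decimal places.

114.00 orders per year

Q* = √(2·D·S / H) = √(2·28,500·35 / 32) = √62,343.8 ≈ 249.69 → Q = 250
N = D/Q = 28,500/250 ≈ 114.000 orders/yr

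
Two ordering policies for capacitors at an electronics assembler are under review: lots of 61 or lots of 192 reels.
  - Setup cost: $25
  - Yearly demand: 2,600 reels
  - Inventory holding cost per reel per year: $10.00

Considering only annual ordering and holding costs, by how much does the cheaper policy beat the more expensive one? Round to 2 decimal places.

$72.03

For each Q, cost = (D/Q)·S + (Q/2)·H.
TC(61) = (2,600/61)×25 + (61/2)×10 = $1,370.57
TC(192) = (2,600/192)×25 + (192/2)×10 = $1,298.54
Cheaper: Q = 192.  Difference = $72.03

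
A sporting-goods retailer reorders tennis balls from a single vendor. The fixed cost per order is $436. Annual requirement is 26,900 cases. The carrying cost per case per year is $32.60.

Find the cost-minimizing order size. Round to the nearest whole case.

EOQ = √(2DS/H) = √(2 × 26,900 × 436 / 32.6)
    = √(719,533.74) ≈ 848.25

848 cases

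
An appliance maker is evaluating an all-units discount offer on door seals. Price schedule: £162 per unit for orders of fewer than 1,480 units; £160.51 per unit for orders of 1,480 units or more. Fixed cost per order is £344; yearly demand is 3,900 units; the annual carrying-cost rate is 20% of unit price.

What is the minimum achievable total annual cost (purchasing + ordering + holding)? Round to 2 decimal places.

H₁ = 20%×£162 = £32.4000;  H₂ = 20%×£160.51 = £32.1020
EOQ₁ = √(2×3,900×344/32.4000) = 287.78  (< 1,480, feasible at tier 1)
EOQ₂ = √(2×3,900×344/32.1020) = 289.11  (< 1,480 → use Q = 1,480 at tier-2 price)
TC(tier 1 (EOQ₁), Q≈287.8) = £641,123.93
TC(tier 2, Q≈1,480.0) = £650,650.97
Minimum at tier 1 (EOQ₁): £641,123.93

£641,123.93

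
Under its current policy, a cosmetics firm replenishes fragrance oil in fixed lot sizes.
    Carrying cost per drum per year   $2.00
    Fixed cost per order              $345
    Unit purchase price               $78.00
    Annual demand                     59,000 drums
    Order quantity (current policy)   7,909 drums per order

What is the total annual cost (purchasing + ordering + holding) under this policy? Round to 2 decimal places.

Orders/yr = 59,000/7,909 = 7.460; ordering cost = 7.460 × $345 = $2,573.65
Average inventory = 7,909/2 = 3954.5; holding cost = 3954.5 × $2 = $7,909.00
Purchase cost = D·C = 59,000 × 78 = $4,602,000.00
Total = $2,573.65 + $7,909.00 + $4,602,000.00 = $4,612,482.65

$4,612,482.65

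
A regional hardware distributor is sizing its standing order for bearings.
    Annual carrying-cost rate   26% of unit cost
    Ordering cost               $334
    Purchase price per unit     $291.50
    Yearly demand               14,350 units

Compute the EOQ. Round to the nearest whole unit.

356 units

H = i·C = 0.26 × $291.5 = $75.7900 per unit-year
EOQ = √(2DS/H) = √(2 × 14,350 × 334 / 75.79)
    = √(126,478.43) ≈ 355.64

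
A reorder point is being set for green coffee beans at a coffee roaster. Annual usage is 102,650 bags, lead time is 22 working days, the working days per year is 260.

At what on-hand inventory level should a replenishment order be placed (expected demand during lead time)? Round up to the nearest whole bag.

Daily demand d = 102,650 / 260 = 394.808 bags/day
Demand during lead time = 394.808 × 22 = 8,685.77
Reorder point = 8,685.77 → round up

8,686 bags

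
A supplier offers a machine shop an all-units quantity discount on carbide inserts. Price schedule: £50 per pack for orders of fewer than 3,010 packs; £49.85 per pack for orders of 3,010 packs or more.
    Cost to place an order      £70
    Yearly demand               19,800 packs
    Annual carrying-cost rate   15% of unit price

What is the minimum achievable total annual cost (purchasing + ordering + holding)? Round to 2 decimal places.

H₁ = 15%×£50 = £7.5000;  H₂ = 15%×£49.85 = £7.4775
EOQ₁ = √(2×19,800×70/7.5000) = 607.95  (< 3,010, feasible at tier 1)
EOQ₂ = √(2×19,800×70/7.4775) = 608.86  (< 3,010 → use Q = 3,010 at tier-2 price)
TC(tier 1 (EOQ₁), Q≈607.9) = £994,559.61
TC(tier 2, Q≈3,010.0) = £998,744.10
Minimum at tier 1 (EOQ₁): £994,559.61

£994,559.61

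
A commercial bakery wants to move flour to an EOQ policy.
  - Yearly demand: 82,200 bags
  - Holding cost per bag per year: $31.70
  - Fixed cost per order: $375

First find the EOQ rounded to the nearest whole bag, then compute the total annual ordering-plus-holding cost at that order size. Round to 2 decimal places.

$44,207.52

2DS/H = 2·82,200·375/31.7 = 1,944,794.95
EOQ = √1,944,794.95 ≈ 1,394.56 → Q = 1,395 bags
Annual ordering cost = (D/Q)·S = (82,200/1,395) × 375 = $22,096.77
Annual holding cost  = (Q/2)·H = (1,395/2) × 31.7 = $22,110.75
Total = $22,096.77 + $22,110.75 = $44,207.52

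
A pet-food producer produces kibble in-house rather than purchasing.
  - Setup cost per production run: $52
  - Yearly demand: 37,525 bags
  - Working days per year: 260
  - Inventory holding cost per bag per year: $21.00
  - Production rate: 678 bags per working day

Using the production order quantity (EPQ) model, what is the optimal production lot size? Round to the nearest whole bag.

d = 37,525/260 = 144.3269 bags/day;  effective holding cost H(1 − d/p) = 21·(1 − 144.3269/678) = 16.52970
Q* = √(2DS / H_eff) = √(2·37,525·52 / 16.52970) ≈ 485.90

486 bags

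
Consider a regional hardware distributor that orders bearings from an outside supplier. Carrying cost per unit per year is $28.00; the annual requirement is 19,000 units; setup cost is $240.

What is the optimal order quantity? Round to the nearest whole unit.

571 units

2DS/H = 2·19,000·240/28 = 325,714.29
EOQ = √325,714.29 ≈ 570.71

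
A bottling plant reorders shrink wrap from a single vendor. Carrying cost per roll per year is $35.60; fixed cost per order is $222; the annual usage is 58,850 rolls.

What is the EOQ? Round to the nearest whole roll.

857 rolls

Optimal lot size Q* = (2 × 58,850 × $222 / $35.6)^½ ≈ 856.72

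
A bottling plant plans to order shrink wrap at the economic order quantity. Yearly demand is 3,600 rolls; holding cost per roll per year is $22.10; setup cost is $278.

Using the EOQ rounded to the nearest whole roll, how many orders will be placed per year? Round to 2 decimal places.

2DS/H = 2·3,600·278/22.1 = 90,570.14
EOQ = √90,570.14 ≈ 300.95 → Q = 301
Orders per year = D/Q = 3,600 / 301 = 11.960

11.96 orders per year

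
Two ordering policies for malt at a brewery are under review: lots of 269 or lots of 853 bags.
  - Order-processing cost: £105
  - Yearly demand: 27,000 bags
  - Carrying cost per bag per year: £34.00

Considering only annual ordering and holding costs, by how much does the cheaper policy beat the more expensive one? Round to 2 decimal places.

£2,712.53

Annual cost at Q: ordering D·S/Q plus holding Q·H/2.
TC(269) = (27,000/269)×105 + (269/2)×34 = £15,112.03
TC(853) = (27,000/853)×105 + (853/2)×34 = £17,824.56
Cheaper: Q = 269.  Difference = £2,712.53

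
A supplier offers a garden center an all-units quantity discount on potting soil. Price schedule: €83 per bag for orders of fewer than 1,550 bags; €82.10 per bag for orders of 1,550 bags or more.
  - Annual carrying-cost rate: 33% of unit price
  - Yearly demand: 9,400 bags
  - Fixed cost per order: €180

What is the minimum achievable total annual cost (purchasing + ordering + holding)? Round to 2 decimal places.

€789,827.45

H₁ = 33%×€83 = €27.3900;  H₂ = 33%×€82.10 = €27.0930
EOQ₁ = √(2×9,400×180/27.3900) = 351.50  (< 1,550, feasible at tier 1)
EOQ₂ = √(2×9,400×180/27.0930) = 353.42  (< 1,550 → use Q = 1,550 at tier-2 price)
TC(tier 1 (EOQ₁), Q≈351.5) = €789,827.45
TC(tier 2, Q≈1,550.0) = €793,828.69
Minimum at tier 1 (EOQ₁): €789,827.45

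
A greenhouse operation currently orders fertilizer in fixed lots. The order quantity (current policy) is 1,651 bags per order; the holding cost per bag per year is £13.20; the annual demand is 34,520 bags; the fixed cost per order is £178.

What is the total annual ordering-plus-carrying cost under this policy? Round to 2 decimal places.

Annual ordering cost = (D/Q)·S = (34,520/1,651) × 178 = £3,721.72
Annual holding cost  = (Q/2)·H = (1,651/2) × 13.2 = £10,896.60
Total = £3,721.72 + £10,896.60 = £14,618.32

£14,618.32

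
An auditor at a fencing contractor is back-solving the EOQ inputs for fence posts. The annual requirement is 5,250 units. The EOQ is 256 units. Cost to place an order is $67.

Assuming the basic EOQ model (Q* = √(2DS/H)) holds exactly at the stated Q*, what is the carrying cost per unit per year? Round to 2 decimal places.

Since Q* = (2DS/H)^½, squaring gives Q*²·H = 2DS.
H = 2DS / Q² = 2 × 5,250 × 67 / 256² = 10.7346

$10.73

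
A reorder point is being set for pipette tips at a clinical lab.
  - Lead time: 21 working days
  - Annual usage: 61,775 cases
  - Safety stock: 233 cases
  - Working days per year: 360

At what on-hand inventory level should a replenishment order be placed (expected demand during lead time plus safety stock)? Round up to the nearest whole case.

3,837 cases

Daily demand d = 61,775 / 360 = 171.597 cases/day
Demand during lead time = 171.597 × 21 = 3,603.54
Reorder point = 3,603.54 + 233 = 3,836.54 → round up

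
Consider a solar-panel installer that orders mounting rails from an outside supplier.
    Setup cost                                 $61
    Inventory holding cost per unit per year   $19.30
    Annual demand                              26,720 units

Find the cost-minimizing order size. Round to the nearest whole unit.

Q* = √(2·D·S / H) = √(2·26,720·61 / 19.3) = √168,903.6 ≈ 410.98

411 units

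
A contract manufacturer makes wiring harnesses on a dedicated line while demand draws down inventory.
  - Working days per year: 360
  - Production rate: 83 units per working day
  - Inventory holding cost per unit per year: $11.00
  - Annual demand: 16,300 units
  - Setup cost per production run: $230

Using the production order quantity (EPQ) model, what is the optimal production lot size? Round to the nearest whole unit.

1,225 units

Daily demand d = 16,300/360 = 45.278; p = 83; 1 − d/p = 0.45448
EPQ = √(2DS / (H(1 − d/p)))
    = √(2 × 16,300 × 230 / (11 × 0.45448)) ≈ 1,224.66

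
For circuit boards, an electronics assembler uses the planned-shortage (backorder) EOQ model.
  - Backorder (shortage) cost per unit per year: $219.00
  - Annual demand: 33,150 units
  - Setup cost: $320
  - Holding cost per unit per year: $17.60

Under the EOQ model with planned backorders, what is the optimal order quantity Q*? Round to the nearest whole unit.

1,141 units

Basic EOQ = √(2·33,150·320/17.6) = 1,097.932
Backorder adjustment √((H+b)/b) = √((17.6+219)/219) = 1.0394
Q* = 1,097.932 × 1.0394 ≈ 1,141.20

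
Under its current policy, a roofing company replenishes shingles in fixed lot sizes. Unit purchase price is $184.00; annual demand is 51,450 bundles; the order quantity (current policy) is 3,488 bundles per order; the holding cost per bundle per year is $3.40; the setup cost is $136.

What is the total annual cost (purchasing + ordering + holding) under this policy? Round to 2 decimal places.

Orders/yr = 51,450/3,488 = 14.751; ordering cost = 14.751 × $136 = $2,006.08
Average inventory = 3,488/2 = 1744; holding cost = 1744 × $3.4 = $5,929.60
Purchase cost = D·C = 51,450 × 184 = $9,466,800.00
Total = $2,006.08 + $5,929.60 + $9,466,800.00 = $9,474,735.68

$9,474,735.68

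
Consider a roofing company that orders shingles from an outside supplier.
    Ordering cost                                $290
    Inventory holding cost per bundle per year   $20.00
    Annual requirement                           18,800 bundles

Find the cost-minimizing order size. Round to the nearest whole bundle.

738 bundles

Optimal lot size Q* = (2 × 18,800 × $290 / $20)^½ ≈ 738.38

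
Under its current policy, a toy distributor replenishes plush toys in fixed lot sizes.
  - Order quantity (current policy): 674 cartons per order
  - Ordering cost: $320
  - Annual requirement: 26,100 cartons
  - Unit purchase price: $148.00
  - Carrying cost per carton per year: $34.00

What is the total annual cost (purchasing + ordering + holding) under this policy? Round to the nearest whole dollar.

$3,886,650

Annual ordering cost = (D/Q)·S = (26,100/674) × 320 = $12,391.69
Annual holding cost  = (Q/2)·H = (674/2) × 34 = $11,458.00
Purchase cost = D·C = 26,100 × 148 = $3,862,800.00
Total = $12,391.69 + $11,458.00 + $3,862,800.00 = $3,886,649.69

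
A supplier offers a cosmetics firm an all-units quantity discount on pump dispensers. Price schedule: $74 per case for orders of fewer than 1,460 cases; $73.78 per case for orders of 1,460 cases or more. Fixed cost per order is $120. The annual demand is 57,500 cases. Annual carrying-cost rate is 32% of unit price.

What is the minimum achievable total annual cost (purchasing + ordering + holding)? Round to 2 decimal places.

H₁ = 32%×$74 = $23.6800;  H₂ = 32%×$73.78 = $23.6096
EOQ₁ = √(2×57,500×120/23.6800) = 763.39  (< 1,460, feasible at tier 1)
EOQ₂ = √(2×57,500×120/23.6096) = 764.53  (< 1,460 → use Q = 1,460 at tier-2 price)
TC(tier 1 (EOQ₁), Q≈763.4) = $4,273,077.17
TC(tier 2, Q≈1,460.0) = $4,264,311.04
Minimum at tier 2: $4,264,311.04

$4,264,311.04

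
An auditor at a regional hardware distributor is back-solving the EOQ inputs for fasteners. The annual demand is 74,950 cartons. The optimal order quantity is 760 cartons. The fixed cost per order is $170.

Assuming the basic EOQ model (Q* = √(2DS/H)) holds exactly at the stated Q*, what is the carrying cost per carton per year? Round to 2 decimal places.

EOQ relation: Q² = 2DS/H, so rearrange for the unknown.
H = 2DS / Q² = 2 × 74,950 × 170 / 760² = 44.1188

$44.12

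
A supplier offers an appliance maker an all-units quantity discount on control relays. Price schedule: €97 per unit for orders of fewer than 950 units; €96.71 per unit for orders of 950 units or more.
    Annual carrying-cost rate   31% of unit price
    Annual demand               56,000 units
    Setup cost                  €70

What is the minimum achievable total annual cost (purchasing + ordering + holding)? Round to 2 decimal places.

€5,434,126.86

H₁ = 31%×€97 = €30.0700;  H₂ = 31%×€96.71 = €29.9801
EOQ₁ = √(2×56,000×70/30.0700) = 510.61  (< 950, feasible at tier 1)
EOQ₂ = √(2×56,000×70/29.9801) = 511.38  (< 950 → use Q = 950 at tier-2 price)
TC(tier 1 (EOQ₁), Q≈510.6) = €5,447,354.11
TC(tier 2, Q≈950.0) = €5,434,126.86
Minimum at tier 2: €5,434,126.86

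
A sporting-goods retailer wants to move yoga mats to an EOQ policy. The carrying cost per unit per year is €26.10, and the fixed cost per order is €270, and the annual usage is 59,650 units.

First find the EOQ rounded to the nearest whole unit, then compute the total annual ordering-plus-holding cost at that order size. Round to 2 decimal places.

2DS/H = 2·59,650·270/26.1 = 1,234,137.93
EOQ = √1,234,137.93 ≈ 1,110.92 → Q = 1,111 units
Ordering: D/Q × S = 59,650/1,111 × €270 = €14,496.40
Holding:  Q/2 × H = 1,111/2 × €26.1 = €14,498.55
Total = €14,496.40 + €14,498.55 = €28,994.95

€28,994.95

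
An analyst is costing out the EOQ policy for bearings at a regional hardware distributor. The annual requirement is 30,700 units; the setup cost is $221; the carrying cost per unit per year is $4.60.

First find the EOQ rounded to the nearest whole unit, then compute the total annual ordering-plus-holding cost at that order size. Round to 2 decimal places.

$7,900.59

Q* = √(2·D·S / H) = √(2·30,700·221 / 4.6) = √2,949,869.6 ≈ 1,717.52 → Q = 1,718 units
Ordering: D/Q × S = 30,700/1,718 × $221 = $3,949.19
Holding:  Q/2 × H = 1,718/2 × $4.6 = $3,951.40
Total = $3,949.19 + $3,951.40 = $7,900.59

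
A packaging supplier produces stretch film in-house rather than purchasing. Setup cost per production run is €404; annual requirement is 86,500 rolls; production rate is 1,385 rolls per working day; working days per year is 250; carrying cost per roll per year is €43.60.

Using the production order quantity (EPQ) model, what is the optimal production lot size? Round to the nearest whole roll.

d = 86,500/250 = 346.0000 rolls/day;  effective holding cost H(1 − d/p) = 43.6·(1 − 346.0000/1385) = 32.70787
Q* = √(2DS / H_eff) = √(2·86,500·404 / 32.70787) ≈ 1,461.80

1,462 rolls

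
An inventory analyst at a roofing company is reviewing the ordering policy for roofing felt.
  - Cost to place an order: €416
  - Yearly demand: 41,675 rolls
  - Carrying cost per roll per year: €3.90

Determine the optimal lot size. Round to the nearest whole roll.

2,982 rolls

Q* = √(2·D·S / H) = √(2·41,675·416 / 3.9) = √8,890,666.7 ≈ 2,981.72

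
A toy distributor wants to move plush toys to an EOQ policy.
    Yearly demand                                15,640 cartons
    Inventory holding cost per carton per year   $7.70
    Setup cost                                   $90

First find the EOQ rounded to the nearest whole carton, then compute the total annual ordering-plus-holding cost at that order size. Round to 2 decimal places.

$4,655.86

EOQ = √(2DS/H) = √(2 × 15,640 × 90 / 7.7)
    = √(365,610.39) ≈ 604.66 → Q = 605 cartons
Orders/yr = 15,640/605 = 25.851; ordering cost = 25.851 × $90 = $2,326.61
Average inventory = 605/2 = 302.5; holding cost = 302.5 × $7.7 = $2,329.25
Total = $2,326.61 + $2,329.25 = $4,655.86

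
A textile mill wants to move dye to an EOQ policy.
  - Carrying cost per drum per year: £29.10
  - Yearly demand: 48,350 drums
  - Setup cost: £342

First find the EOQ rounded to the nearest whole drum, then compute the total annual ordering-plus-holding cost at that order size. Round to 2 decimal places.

£31,022.21

Optimal lot size Q* = (2 × 48,350 × £342 / £29.1)^½ ≈ 1,066.06 → Q = 1,066 drums
Annual ordering cost = (D/Q)·S = (48,350/1,066) × 342 = £15,511.91
Annual holding cost  = (Q/2)·H = (1,066/2) × 29.1 = £15,510.30
Total = £15,511.91 + £15,510.30 = £31,022.21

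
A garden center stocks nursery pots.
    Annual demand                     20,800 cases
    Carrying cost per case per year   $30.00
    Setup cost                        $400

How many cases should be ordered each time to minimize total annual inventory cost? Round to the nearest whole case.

EOQ = √(2DS/H) = √(2 × 20,800 × 400 / 30)
    = √(554,666.67) ≈ 744.76

745 cases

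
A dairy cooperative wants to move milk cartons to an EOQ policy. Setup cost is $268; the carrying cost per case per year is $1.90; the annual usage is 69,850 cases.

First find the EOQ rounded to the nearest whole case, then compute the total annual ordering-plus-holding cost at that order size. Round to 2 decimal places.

$8,434.17

EOQ = √(2DS/H) = √(2 × 69,850 × 268 / 1.9)
    = √(19,705,052.63) ≈ 4,439.04 → Q = 4,439 cases
Annual ordering cost = (D/Q)·S = (69,850/4,439) × 268 = $4,217.12
Annual holding cost  = (Q/2)·H = (4,439/2) × 1.9 = $4,217.05
Total = $4,217.12 + $4,217.05 = $8,434.17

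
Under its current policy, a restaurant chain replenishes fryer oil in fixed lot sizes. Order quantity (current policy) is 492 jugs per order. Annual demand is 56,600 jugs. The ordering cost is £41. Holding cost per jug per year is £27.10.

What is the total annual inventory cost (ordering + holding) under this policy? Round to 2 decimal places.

Annual ordering cost = (D/Q)·S = (56,600/492) × 41 = £4,716.67
Annual holding cost  = (Q/2)·H = (492/2) × 27.1 = £6,666.60
Total = £4,716.67 + £6,666.60 = £11,383.27

£11,383.27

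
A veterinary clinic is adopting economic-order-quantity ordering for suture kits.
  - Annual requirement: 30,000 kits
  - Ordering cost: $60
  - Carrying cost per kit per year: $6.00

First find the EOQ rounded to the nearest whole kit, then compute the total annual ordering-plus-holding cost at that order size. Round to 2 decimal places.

$4,647.58

2DS/H = 2·30,000·60/6 = 600,000.00
EOQ = √600,000.00 ≈ 774.60 → Q = 775 kits
Annual ordering cost = (D/Q)·S = (30,000/775) × 60 = $2,322.58
Annual holding cost  = (Q/2)·H = (775/2) × 6 = $2,325.00
Total = $2,322.58 + $2,325.00 = $4,647.58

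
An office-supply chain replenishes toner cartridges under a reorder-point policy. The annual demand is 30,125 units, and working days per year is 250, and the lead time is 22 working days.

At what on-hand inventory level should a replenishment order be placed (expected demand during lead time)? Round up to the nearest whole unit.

2,651 units

Daily demand d = 30,125 / 250 = 120.500 units/day
Demand during lead time = 120.500 × 22 = 2,651.00
Reorder point = 2,651.00 → round up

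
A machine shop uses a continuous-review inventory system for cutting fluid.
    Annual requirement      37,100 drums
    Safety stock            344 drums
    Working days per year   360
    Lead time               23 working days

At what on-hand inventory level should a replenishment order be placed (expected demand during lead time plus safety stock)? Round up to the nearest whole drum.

Daily demand d = 37,100 / 360 = 103.056 drums/day
Demand during lead time = 103.056 × 23 = 2,370.28
Reorder point = 2,370.28 + 344 = 2,714.28 → round up

2,715 drums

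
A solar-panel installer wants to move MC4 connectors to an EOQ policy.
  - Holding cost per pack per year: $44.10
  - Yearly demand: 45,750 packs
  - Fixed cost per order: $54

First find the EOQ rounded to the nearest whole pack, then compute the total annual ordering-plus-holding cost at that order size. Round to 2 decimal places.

$14,761.38

2DS/H = 2·45,750·54/44.1 = 112,040.82
EOQ = √112,040.82 ≈ 334.72 → Q = 335 packs
Annual ordering cost = (D/Q)·S = (45,750/335) × 54 = $7,374.63
Annual holding cost  = (Q/2)·H = (335/2) × 44.1 = $7,386.75
Total = $7,374.63 + $7,386.75 = $14,761.38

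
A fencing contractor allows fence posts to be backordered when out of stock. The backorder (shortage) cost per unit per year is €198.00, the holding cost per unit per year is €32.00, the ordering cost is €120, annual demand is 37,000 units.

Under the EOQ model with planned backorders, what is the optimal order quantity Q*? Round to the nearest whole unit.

Basic EOQ = √(2·37,000·120/32) = 526.783
Backorder adjustment √((H+b)/b) = √((32+198)/198) = 1.0778
Q* = 526.783 × 1.0778 ≈ 567.76

568 units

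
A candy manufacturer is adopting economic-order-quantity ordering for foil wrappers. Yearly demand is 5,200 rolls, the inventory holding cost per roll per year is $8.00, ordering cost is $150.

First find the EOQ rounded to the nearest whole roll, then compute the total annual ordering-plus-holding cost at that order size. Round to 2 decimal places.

EOQ = √(2DS/H) = √(2 × 5,200 × 150 / 8)
    = √(195,000.00) ≈ 441.59 → Q = 442 rolls
Annual ordering cost = (D/Q)·S = (5,200/442) × 150 = $1,764.71
Annual holding cost  = (Q/2)·H = (442/2) × 8 = $1,768.00
Total = $1,764.71 + $1,768.00 = $3,532.71

$3,532.71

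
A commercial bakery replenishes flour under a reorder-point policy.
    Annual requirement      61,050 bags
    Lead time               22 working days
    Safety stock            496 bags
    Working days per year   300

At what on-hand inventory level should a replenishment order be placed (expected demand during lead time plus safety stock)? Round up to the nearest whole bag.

4,973 bags

Daily demand d = 61,050 / 300 = 203.500 bags/day
Demand during lead time = 203.500 × 22 = 4,477.00
Reorder point = 4,477.00 + 496 = 4,973.00 → round up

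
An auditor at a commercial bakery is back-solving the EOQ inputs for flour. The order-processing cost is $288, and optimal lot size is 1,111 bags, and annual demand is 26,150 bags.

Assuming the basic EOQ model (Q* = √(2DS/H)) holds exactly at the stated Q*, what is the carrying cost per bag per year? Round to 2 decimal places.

$12.20

EOQ relation: Q² = 2DS/H, so rearrange for the unknown.
H = 2DS / Q² = 2 × 26,150 × 288 / 1,111² = 12.2030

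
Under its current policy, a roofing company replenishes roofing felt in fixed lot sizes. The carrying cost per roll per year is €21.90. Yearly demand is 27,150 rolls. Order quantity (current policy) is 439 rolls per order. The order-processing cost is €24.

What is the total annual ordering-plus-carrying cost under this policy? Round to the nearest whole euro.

€6,291

Orders/yr = 27,150/439 = 61.845; ordering cost = 61.845 × €24 = €1,484.28
Average inventory = 439/2 = 219.5; holding cost = 219.5 × €21.9 = €4,807.05
Total = €1,484.28 + €4,807.05 = €6,291.33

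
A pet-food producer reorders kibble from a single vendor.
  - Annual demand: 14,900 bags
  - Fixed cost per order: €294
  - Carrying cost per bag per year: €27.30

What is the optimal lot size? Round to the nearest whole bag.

567 bags

2DS/H = 2·14,900·294/27.3 = 320,923.08
EOQ = √320,923.08 ≈ 566.50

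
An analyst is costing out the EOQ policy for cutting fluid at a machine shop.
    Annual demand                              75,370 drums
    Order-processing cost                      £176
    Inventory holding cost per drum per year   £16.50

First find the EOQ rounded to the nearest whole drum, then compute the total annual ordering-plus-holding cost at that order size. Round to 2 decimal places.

£20,922.45

Q* = √(2·D·S / H) = √(2·75,370·176 / 16.5) = √1,607,893.3 ≈ 1,268.03 → Q = 1,268 drums
Annual ordering cost = (D/Q)·S = (75,370/1,268) × 176 = £10,461.45
Annual holding cost  = (Q/2)·H = (1,268/2) × 16.5 = £10,461.00
Total = £10,461.45 + £10,461.00 = £20,922.45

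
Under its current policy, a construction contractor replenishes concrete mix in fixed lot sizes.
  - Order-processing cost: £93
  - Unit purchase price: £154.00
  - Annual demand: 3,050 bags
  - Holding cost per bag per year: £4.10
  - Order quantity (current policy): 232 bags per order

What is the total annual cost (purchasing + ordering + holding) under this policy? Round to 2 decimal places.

£471,398.23

Annual ordering cost = (D/Q)·S = (3,050/232) × 93 = £1,222.63
Annual holding cost  = (Q/2)·H = (232/2) × 4.1 = £475.60
Purchase cost = D·C = 3,050 × 154 = £469,700.00
Total = £1,222.63 + £475.60 + £469,700.00 = £471,398.23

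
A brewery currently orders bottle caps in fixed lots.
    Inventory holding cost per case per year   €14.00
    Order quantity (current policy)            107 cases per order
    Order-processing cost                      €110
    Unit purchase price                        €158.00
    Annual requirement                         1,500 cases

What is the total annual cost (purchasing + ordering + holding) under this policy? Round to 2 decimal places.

€239,291.06

Orders/yr = 1,500/107 = 14.019; ordering cost = 14.019 × €110 = €1,542.06
Average inventory = 107/2 = 53.5; holding cost = 53.5 × €14 = €749.00
Purchase cost = D·C = 1,500 × 158 = €237,000.00
Total = €1,542.06 + €749.00 + €237,000.00 = €239,291.06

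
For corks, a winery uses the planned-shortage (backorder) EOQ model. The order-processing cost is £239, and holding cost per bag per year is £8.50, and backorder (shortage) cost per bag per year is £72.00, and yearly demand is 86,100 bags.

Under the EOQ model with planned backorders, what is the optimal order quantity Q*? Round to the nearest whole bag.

Basic EOQ = √(2·86,100·239/8.5) = 2,200.422
Backorder adjustment √((H+b)/b) = √((8.5+72)/72) = 1.0574
Q* = 2,200.422 × 1.0574 ≈ 2,326.69

2,327 bags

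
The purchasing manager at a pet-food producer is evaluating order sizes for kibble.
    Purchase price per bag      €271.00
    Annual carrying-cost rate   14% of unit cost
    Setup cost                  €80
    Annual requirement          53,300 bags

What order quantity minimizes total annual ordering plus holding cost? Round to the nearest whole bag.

474 bags

H = i·C = 0.14 × €271 = €37.9400 per bag-year
EOQ = √(2DS/H) = √(2 × 53,300 × 80 / 37.94)
    = √(224,775.96) ≈ 474.11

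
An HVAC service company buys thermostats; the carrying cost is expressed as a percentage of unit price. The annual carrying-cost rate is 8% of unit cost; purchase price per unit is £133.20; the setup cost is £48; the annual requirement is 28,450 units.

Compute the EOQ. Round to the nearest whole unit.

506 units

H = i·C = 0.08 × £133.2 = £10.6560 per unit-year
Q* = √(2·D·S / H) = √(2·28,450·48 / 10.656) = √256,306.3 ≈ 506.27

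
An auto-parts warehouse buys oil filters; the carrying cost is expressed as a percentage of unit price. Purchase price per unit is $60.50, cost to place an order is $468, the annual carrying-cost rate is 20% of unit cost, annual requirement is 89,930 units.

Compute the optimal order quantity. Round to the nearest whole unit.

2,638 units

Carrying cost H = $60.5 × 20% = $12.1000/unit/yr
Q* = √(2·D·S / H) = √(2·89,930·468 / 12.1) = √6,956,568.6 ≈ 2,637.53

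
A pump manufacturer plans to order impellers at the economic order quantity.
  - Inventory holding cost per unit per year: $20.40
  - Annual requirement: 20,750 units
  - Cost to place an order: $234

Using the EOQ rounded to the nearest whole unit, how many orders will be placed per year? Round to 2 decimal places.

Optimal lot size Q* = (2 × 20,750 × $234 / $20.4)^½ ≈ 689.95 → Q = 690
Orders per year = D/Q = 20,750 / 690 = 30.072

30.07 orders per year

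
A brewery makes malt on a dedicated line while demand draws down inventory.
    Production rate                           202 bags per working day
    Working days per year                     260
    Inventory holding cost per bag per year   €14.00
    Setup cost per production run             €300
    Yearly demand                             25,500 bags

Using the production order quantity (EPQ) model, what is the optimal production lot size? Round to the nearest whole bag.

Daily demand d = 25,500/260 = 98.077; p = 202; 1 − d/p = 0.51447
EPQ = √(2DS / (H(1 − d/p)))
    = √(2 × 25,500 × 300 / (14 × 0.51447)) ≈ 1,457.48

1,457 bags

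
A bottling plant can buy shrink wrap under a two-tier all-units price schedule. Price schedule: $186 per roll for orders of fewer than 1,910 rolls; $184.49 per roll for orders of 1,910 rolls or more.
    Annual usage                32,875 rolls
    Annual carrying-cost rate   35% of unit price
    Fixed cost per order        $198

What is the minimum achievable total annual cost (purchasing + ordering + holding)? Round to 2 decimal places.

$6,130,182.52

H₁ = 35%×$186 = $65.1000;  H₂ = 35%×$184.49 = $64.5715
EOQ₁ = √(2×32,875×198/65.1000) = 447.19  (< 1,910, feasible at tier 1)
EOQ₂ = √(2×32,875×198/64.5715) = 449.01  (< 1,910 → use Q = 1,910 at tier-2 price)
TC(tier 1 (EOQ₁), Q≈447.2) = $6,143,861.93
TC(tier 2, Q≈1,910.0) = $6,130,182.52
Minimum at tier 2: $6,130,182.52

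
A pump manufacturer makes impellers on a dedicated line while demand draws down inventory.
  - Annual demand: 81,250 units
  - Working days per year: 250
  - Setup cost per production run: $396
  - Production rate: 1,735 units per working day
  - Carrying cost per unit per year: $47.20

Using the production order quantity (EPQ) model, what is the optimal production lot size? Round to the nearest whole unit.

d = 81,250/250 = 325.0000 units/day;  effective holding cost H(1 − d/p) = 47.2·(1 − 325.0000/1735) = 38.35850
Q* = √(2DS / H_eff) = √(2·81,250·396 / 38.35850) ≈ 1,295.22

1,295 units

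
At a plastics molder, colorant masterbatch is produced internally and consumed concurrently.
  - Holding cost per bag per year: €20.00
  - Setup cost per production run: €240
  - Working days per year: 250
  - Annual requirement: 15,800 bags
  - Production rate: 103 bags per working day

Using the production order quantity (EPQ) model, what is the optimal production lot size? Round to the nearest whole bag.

Daily demand d = 15,800/250 = 63.200; p = 103; 1 − d/p = 0.38641
EPQ = √(2DS / (H(1 − d/p)))
    = √(2 × 15,800 × 240 / (20 × 0.38641)) ≈ 990.63

991 bags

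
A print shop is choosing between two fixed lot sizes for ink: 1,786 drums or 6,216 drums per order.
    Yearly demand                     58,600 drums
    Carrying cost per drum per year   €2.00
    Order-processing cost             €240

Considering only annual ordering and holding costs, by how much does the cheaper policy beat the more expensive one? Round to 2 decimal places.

Annual cost at Q: ordering D·S/Q plus holding Q·H/2.
TC(1,786) = (58,600/1,786)×240 + (1,786/2)×2 = €9,660.58
TC(6,216) = (58,600/6,216)×240 + (6,216/2)×2 = €8,478.55
|ΔTC| = |€9,660.58 − €8,478.55| = €1,182.03

€1,182.03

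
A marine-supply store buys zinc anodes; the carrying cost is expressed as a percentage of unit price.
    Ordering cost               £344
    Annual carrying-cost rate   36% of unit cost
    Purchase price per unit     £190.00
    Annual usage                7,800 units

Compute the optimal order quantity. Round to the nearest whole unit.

H = i·C = 0.36 × £190 = £68.4000 per unit-year
2DS/H = 2·7,800·344/68.4 = 78,456.14
EOQ = √78,456.14 ≈ 280.10

280 units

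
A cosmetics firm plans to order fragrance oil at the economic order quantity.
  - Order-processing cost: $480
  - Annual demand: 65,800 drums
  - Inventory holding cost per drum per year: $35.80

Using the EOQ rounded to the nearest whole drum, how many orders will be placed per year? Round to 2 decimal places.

EOQ = √(2DS/H) = √(2 × 65,800 × 480 / 35.8)
    = √(1,764,469.27) ≈ 1,328.33 → Q = 1,328
Orders per year = D/Q = 65,800 / 1,328 = 49.548

49.55 orders per year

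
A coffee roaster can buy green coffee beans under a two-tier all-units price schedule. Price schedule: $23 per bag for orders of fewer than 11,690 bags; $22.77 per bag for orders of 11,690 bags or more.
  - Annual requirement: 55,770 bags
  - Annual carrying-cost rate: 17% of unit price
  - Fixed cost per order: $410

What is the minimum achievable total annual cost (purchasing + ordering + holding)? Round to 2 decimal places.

$1,294,464.32

H₁ = 17%×$23 = $3.9100;  H₂ = 17%×$22.77 = $3.8709
EOQ₁ = √(2×55,770×410/3.9100) = 3,419.94  (< 11,690, feasible at tier 1)
EOQ₂ = √(2×55,770×410/3.8709) = 3,437.17  (< 11,690 → use Q = 11,690 at tier-2 price)
TC(tier 1 (EOQ₁), Q≈3,419.9) = $1,296,081.98
TC(tier 2, Q≈11,690.0) = $1,294,464.32
Minimum at tier 2: $1,294,464.32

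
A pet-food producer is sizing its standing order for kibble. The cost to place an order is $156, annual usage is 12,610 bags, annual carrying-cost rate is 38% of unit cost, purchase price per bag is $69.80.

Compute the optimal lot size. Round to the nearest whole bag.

Carrying cost H = $69.8 × 38% = $26.5240/bag/yr
Optimal lot size Q* = (2 × 12,610 × $156 / $26.524)^½ ≈ 385.14

385 bags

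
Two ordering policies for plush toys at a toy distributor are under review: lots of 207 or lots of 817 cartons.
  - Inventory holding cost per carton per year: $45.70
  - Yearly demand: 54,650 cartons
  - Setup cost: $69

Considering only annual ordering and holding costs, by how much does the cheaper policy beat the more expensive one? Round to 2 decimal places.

$337.32

Annual cost at Q: ordering D·S/Q plus holding Q·H/2.
TC(207) = (54,650/207)×69 + (207/2)×45.7 = $22,946.62
TC(817) = (54,650/817)×69 + (817/2)×45.7 = $23,283.93
|ΔTC| = |$22,946.62 − $23,283.93| = $337.32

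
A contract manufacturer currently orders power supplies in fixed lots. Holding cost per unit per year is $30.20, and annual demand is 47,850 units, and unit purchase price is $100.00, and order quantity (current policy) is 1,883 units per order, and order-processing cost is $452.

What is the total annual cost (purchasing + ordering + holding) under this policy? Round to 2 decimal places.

Annual ordering cost = (D/Q)·S = (47,850/1,883) × 452 = $11,486.03
Annual holding cost  = (Q/2)·H = (1,883/2) × 30.2 = $28,433.30
Purchase cost = D·C = 47,850 × 100 = $4,785,000.00
Total = $11,486.03 + $28,433.30 + $4,785,000.00 = $4,824,919.33

$4,824,919.33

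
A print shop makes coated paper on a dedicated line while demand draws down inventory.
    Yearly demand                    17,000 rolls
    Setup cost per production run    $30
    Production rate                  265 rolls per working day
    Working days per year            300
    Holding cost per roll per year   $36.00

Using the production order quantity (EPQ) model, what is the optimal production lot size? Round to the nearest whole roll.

Daily demand d = 17,000/300 = 56.667; p = 265; 1 − d/p = 0.78616
EPQ = √(2DS / (H(1 − d/p)))
    = √(2 × 17,000 × 30 / (36 × 0.78616)) ≈ 189.84

190 rolls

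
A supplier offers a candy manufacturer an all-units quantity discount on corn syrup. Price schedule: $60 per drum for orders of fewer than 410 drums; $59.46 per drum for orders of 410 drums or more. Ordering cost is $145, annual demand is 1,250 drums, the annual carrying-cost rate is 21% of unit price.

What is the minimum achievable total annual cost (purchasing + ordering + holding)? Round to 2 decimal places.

$77,137.17

H₁ = 21%×$60 = $12.6000;  H₂ = 21%×$59.46 = $12.4866
EOQ₁ = √(2×1,250×145/12.6000) = 169.62  (< 410, feasible at tier 1)
EOQ₂ = √(2×1,250×145/12.4866) = 170.39  (< 410 → use Q = 410 at tier-2 price)
TC(tier 1 (EOQ₁), Q≈169.6) = $77,137.17
TC(tier 2, Q≈410.0) = $77,326.83
Minimum at tier 1 (EOQ₁): $77,137.17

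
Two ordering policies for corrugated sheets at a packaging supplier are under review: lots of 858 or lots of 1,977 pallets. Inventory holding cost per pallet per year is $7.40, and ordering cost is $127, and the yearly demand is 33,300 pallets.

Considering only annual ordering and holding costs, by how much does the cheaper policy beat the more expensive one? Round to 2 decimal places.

TC(Q) = (D/Q)S + (Q/2)H
TC(858) = (33,300/858)×127 + (858/2)×7.4 = $8,103.62
TC(1,977) = (33,300/1,977)×127 + (1,977/2)×7.4 = $9,454.05
|ΔTC| = |$8,103.62 − $9,454.05| = $1,350.43

$1,350.43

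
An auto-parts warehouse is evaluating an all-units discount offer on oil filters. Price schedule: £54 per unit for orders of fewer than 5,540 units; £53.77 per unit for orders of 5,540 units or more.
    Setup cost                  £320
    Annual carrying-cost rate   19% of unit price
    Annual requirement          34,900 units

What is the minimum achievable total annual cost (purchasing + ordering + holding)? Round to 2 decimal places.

£1,899,738.27

H₁ = 19%×£54 = £10.2600;  H₂ = 19%×£53.77 = £10.2163
EOQ₁ = √(2×34,900×320/10.2600) = 1,475.47  (< 5,540, feasible at tier 1)
EOQ₂ = √(2×34,900×320/10.2163) = 1,478.62  (< 5,540 → use Q = 5,540 at tier-2 price)
TC(tier 1 (EOQ₁), Q≈1,475.5) = £1,899,738.27
TC(tier 2, Q≈5,540.0) = £1,906,888.04
Minimum at tier 1 (EOQ₁): £1,899,738.27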